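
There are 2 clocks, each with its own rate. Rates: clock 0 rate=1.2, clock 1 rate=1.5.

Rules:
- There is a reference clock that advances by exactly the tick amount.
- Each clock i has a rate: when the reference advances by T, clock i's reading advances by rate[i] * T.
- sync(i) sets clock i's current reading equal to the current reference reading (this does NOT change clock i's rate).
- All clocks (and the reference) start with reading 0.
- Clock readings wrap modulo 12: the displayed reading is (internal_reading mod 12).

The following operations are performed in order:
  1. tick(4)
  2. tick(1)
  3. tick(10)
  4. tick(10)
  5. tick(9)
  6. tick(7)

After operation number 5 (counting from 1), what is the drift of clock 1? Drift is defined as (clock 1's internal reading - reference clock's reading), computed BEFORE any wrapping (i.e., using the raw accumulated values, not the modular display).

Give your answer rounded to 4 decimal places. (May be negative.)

After op 1 tick(4): ref=4.0000 raw=[4.8000 6.0000]
After op 2 tick(1): ref=5.0000 raw=[6.0000 7.5000]
After op 3 tick(10): ref=15.0000 raw=[18.0000 22.5000]
After op 4 tick(10): ref=25.0000 raw=[30.0000 37.5000]
After op 5 tick(9): ref=34.0000 raw=[40.8000 51.0000]
Drift of clock 1 after op 5: 51.0000 - 34.0000 = 17.0000

Answer: 17.0000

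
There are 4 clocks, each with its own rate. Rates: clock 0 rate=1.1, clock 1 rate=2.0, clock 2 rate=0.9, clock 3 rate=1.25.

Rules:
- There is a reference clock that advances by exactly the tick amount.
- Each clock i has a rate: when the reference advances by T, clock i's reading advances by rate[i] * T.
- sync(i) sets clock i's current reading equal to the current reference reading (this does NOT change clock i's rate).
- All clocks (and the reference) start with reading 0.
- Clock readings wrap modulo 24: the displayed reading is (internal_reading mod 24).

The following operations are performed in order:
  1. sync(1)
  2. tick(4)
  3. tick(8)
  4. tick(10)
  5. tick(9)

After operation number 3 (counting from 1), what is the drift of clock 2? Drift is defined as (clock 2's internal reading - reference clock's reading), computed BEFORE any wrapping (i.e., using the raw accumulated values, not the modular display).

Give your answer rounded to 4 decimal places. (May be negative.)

After op 1 sync(1): ref=0.0000 raw=[0.0000 0.0000 0.0000 0.0000]
After op 2 tick(4): ref=4.0000 raw=[4.4000 8.0000 3.6000 5.0000]
After op 3 tick(8): ref=12.0000 raw=[13.2000 24.0000 10.8000 15.0000]
Drift of clock 2 after op 3: 10.8000 - 12.0000 = -1.2000

Answer: -1.2000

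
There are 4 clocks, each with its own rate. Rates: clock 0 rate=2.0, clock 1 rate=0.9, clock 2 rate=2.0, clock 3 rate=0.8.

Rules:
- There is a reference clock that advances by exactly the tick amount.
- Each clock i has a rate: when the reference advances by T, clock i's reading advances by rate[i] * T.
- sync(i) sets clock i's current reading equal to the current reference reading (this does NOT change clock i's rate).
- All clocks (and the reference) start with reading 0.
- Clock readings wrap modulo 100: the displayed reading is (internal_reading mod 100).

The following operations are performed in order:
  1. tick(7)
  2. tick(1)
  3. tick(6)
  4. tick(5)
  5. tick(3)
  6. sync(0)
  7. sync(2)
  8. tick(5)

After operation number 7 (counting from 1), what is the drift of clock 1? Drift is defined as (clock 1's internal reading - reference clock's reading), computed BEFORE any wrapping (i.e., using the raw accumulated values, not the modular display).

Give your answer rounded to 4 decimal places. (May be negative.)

Answer: -2.2000

Derivation:
After op 1 tick(7): ref=7.0000 raw=[14.0000 6.3000 14.0000 5.6000]
After op 2 tick(1): ref=8.0000 raw=[16.0000 7.2000 16.0000 6.4000]
After op 3 tick(6): ref=14.0000 raw=[28.0000 12.6000 28.0000 11.2000]
After op 4 tick(5): ref=19.0000 raw=[38.0000 17.1000 38.0000 15.2000]
After op 5 tick(3): ref=22.0000 raw=[44.0000 19.8000 44.0000 17.6000]
After op 6 sync(0): ref=22.0000 raw=[22.0000 19.8000 44.0000 17.6000]
After op 7 sync(2): ref=22.0000 raw=[22.0000 19.8000 22.0000 17.6000]
Drift of clock 1 after op 7: 19.8000 - 22.0000 = -2.2000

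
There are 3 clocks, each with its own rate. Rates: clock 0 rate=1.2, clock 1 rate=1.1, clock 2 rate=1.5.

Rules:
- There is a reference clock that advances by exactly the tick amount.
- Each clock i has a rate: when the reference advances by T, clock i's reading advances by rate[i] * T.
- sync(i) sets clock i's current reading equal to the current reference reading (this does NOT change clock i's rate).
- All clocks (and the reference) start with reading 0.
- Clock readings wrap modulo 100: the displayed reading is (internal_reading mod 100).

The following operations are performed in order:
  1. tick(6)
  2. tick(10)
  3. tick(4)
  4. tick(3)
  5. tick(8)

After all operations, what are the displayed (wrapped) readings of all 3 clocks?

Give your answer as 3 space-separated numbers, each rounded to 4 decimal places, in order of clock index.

After op 1 tick(6): ref=6.0000 raw=[7.2000 6.6000 9.0000]
After op 2 tick(10): ref=16.0000 raw=[19.2000 17.6000 24.0000]
After op 3 tick(4): ref=20.0000 raw=[24.0000 22.0000 30.0000]
After op 4 tick(3): ref=23.0000 raw=[27.6000 25.3000 34.5000]
After op 5 tick(8): ref=31.0000 raw=[37.2000 34.1000 46.5000]
Wrap final raw readings (mod 100): 37.2000 mod 100 = 37.2000; 34.1000 mod 100 = 34.1000; 46.5000 mod 100 = 46.5000

Answer: 37.2000 34.1000 46.5000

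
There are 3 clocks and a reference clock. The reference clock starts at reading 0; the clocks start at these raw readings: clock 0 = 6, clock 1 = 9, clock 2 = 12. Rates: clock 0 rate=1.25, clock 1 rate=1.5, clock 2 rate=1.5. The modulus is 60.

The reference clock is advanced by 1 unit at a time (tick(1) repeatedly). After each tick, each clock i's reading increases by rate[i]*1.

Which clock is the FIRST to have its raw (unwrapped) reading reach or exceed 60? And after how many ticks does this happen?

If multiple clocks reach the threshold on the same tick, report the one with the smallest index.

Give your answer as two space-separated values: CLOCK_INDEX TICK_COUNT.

clock 0: start=6, rate=1.25, needs 60-6 = 54; ticks = ceil(54/1.25) = ceil(43.2000) = 44; reading at tick 44 = 6 + 1.25*44 = 61.0000
clock 1: start=9, rate=1.5, needs 60-9 = 51; ticks = ceil(51/1.5) = ceil(34.0000) = 34; reading at tick 34 = 9 + 1.5*34 = 60.0000
clock 2: start=12, rate=1.5, needs 60-12 = 48; ticks = ceil(48/1.5) = ceil(32.0000) = 32; reading at tick 32 = 12 + 1.5*32 = 60.0000
Minimum tick count = 32; winners = [2]; smallest index = 2

Answer: 2 32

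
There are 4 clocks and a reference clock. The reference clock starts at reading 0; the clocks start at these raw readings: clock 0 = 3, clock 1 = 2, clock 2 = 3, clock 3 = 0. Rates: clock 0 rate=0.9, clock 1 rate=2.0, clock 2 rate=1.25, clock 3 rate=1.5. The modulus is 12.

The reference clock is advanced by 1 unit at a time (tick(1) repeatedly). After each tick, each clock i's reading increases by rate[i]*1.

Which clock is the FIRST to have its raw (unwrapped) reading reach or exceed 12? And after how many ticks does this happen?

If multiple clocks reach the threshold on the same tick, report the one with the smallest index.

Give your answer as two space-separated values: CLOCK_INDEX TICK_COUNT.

clock 0: start=3, rate=0.9, needs 12-3 = 9; ticks = ceil(9/0.9) = ceil(10.0000) = 10; reading at tick 10 = 3 + 0.9*10 = 12.0000
clock 1: start=2, rate=2.0, needs 12-2 = 10; ticks = ceil(10/2.0) = ceil(5.0000) = 5; reading at tick 5 = 2 + 2.0*5 = 12.0000
clock 2: start=3, rate=1.25, needs 12-3 = 9; ticks = ceil(9/1.25) = ceil(7.2000) = 8; reading at tick 8 = 3 + 1.25*8 = 13.0000
clock 3: start=0, rate=1.5, needs 12-0 = 12; ticks = ceil(12/1.5) = ceil(8.0000) = 8; reading at tick 8 = 0 + 1.5*8 = 12.0000
Minimum tick count = 5; winners = [1]; smallest index = 1

Answer: 1 5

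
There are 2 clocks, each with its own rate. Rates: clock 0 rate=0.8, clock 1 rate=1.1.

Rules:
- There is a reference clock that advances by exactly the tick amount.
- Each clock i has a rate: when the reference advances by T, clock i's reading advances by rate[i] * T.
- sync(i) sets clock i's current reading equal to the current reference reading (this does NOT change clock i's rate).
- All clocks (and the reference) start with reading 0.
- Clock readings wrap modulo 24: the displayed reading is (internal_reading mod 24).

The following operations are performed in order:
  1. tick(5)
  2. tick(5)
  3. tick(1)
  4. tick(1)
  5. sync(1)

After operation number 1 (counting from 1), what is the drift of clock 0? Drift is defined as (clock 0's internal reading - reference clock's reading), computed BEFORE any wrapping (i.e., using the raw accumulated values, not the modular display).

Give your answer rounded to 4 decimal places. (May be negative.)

Answer: -1.0000

Derivation:
After op 1 tick(5): ref=5.0000 raw=[4.0000 5.5000]
Drift of clock 0 after op 1: 4.0000 - 5.0000 = -1.0000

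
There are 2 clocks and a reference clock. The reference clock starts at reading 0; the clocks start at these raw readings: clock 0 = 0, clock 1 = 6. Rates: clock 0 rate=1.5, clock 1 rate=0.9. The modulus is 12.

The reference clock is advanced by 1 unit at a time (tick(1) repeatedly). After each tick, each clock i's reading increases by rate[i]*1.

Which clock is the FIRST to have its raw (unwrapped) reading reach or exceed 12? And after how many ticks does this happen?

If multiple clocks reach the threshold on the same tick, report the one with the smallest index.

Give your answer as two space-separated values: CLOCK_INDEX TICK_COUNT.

clock 0: start=0, rate=1.5, needs 12-0 = 12; ticks = ceil(12/1.5) = ceil(8.0000) = 8; reading at tick 8 = 0 + 1.5*8 = 12.0000
clock 1: start=6, rate=0.9, needs 12-6 = 6; ticks = ceil(6/0.9) = ceil(6.6667) = 7; reading at tick 7 = 6 + 0.9*7 = 12.3000
Minimum tick count = 7; winners = [1]; smallest index = 1

Answer: 1 7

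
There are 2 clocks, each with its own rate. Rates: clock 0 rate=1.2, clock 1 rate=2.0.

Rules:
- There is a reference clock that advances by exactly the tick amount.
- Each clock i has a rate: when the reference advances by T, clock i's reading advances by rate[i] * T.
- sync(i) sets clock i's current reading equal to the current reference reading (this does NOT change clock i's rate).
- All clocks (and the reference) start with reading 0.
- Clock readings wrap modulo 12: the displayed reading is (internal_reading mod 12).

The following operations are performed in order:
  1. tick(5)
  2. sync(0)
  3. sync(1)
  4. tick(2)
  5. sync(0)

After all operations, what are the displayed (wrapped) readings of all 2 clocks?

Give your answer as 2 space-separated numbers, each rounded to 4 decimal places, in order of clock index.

Answer: 7.0000 9.0000

Derivation:
After op 1 tick(5): ref=5.0000 raw=[6.0000 10.0000]
After op 2 sync(0): ref=5.0000 raw=[5.0000 10.0000]
After op 3 sync(1): ref=5.0000 raw=[5.0000 5.0000]
After op 4 tick(2): ref=7.0000 raw=[7.4000 9.0000]
After op 5 sync(0): ref=7.0000 raw=[7.0000 9.0000]
Wrap final raw readings (mod 12): 7.0000 mod 12 = 7.0000; 9.0000 mod 12 = 9.0000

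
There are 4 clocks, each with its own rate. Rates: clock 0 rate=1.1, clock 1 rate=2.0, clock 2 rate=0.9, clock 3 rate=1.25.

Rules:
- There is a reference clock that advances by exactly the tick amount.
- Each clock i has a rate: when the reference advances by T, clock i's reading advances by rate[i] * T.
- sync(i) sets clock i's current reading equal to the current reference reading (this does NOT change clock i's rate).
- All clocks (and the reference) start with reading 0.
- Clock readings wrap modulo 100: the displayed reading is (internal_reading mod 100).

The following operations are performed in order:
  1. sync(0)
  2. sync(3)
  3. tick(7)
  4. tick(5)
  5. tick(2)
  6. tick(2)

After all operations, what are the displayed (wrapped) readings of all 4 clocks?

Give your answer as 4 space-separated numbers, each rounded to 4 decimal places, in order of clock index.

After op 1 sync(0): ref=0.0000 raw=[0.0000 0.0000 0.0000 0.0000]
After op 2 sync(3): ref=0.0000 raw=[0.0000 0.0000 0.0000 0.0000]
After op 3 tick(7): ref=7.0000 raw=[7.7000 14.0000 6.3000 8.7500]
After op 4 tick(5): ref=12.0000 raw=[13.2000 24.0000 10.8000 15.0000]
After op 5 tick(2): ref=14.0000 raw=[15.4000 28.0000 12.6000 17.5000]
After op 6 tick(2): ref=16.0000 raw=[17.6000 32.0000 14.4000 20.0000]
Wrap final raw readings (mod 100): 17.6000 mod 100 = 17.6000; 32.0000 mod 100 = 32.0000; 14.4000 mod 100 = 14.4000; 20.0000 mod 100 = 20.0000

Answer: 17.6000 32.0000 14.4000 20.0000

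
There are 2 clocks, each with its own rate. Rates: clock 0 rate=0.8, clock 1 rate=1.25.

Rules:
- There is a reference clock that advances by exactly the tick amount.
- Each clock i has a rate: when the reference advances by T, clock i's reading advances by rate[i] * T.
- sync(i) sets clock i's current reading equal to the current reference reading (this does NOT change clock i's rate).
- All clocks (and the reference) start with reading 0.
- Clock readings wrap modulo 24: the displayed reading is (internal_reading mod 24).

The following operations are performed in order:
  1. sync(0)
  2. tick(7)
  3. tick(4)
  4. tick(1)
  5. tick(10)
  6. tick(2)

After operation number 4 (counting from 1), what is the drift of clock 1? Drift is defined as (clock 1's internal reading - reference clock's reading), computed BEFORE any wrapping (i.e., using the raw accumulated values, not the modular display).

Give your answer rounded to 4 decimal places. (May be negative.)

Answer: 3.0000

Derivation:
After op 1 sync(0): ref=0.0000 raw=[0.0000 0.0000]
After op 2 tick(7): ref=7.0000 raw=[5.6000 8.7500]
After op 3 tick(4): ref=11.0000 raw=[8.8000 13.7500]
After op 4 tick(1): ref=12.0000 raw=[9.6000 15.0000]
Drift of clock 1 after op 4: 15.0000 - 12.0000 = 3.0000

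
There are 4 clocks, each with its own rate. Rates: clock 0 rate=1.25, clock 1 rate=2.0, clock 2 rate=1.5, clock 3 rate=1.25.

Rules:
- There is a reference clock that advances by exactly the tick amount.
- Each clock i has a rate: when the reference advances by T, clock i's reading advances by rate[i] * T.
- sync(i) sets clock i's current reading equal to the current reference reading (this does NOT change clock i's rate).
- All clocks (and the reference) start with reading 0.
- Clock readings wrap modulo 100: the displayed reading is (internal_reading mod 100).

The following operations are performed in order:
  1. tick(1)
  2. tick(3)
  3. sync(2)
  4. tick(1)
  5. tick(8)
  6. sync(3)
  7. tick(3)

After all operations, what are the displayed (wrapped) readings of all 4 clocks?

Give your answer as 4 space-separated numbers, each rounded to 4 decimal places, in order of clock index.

After op 1 tick(1): ref=1.0000 raw=[1.2500 2.0000 1.5000 1.2500]
After op 2 tick(3): ref=4.0000 raw=[5.0000 8.0000 6.0000 5.0000]
After op 3 sync(2): ref=4.0000 raw=[5.0000 8.0000 4.0000 5.0000]
After op 4 tick(1): ref=5.0000 raw=[6.2500 10.0000 5.5000 6.2500]
After op 5 tick(8): ref=13.0000 raw=[16.2500 26.0000 17.5000 16.2500]
After op 6 sync(3): ref=13.0000 raw=[16.2500 26.0000 17.5000 13.0000]
After op 7 tick(3): ref=16.0000 raw=[20.0000 32.0000 22.0000 16.7500]
Wrap final raw readings (mod 100): 20.0000 mod 100 = 20.0000; 32.0000 mod 100 = 32.0000; 22.0000 mod 100 = 22.0000; 16.7500 mod 100 = 16.7500

Answer: 20.0000 32.0000 22.0000 16.7500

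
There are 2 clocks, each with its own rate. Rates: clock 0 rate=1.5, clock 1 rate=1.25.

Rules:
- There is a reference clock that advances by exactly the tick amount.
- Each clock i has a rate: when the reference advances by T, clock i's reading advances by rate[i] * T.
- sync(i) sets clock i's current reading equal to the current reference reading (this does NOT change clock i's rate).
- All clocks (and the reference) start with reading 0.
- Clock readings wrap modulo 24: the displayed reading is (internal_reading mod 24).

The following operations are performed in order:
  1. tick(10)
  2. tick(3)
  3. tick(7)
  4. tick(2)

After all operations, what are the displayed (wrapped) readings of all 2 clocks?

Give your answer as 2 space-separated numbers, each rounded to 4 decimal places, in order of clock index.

Answer: 9.0000 3.5000

Derivation:
After op 1 tick(10): ref=10.0000 raw=[15.0000 12.5000]
After op 2 tick(3): ref=13.0000 raw=[19.5000 16.2500]
After op 3 tick(7): ref=20.0000 raw=[30.0000 25.0000]
After op 4 tick(2): ref=22.0000 raw=[33.0000 27.5000]
Wrap final raw readings (mod 24): 33.0000 mod 24 = 9.0000; 27.5000 mod 24 = 3.5000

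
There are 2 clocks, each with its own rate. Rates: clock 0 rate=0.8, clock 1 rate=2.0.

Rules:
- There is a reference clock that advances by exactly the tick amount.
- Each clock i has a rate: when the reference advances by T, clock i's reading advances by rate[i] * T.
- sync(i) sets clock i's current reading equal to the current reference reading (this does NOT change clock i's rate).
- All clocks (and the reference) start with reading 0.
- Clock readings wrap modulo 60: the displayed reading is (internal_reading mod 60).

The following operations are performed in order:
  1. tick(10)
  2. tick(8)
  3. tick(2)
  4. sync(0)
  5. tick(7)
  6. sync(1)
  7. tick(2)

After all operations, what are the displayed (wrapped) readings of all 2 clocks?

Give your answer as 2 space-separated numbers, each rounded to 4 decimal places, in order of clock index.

After op 1 tick(10): ref=10.0000 raw=[8.0000 20.0000]
After op 2 tick(8): ref=18.0000 raw=[14.4000 36.0000]
After op 3 tick(2): ref=20.0000 raw=[16.0000 40.0000]
After op 4 sync(0): ref=20.0000 raw=[20.0000 40.0000]
After op 5 tick(7): ref=27.0000 raw=[25.6000 54.0000]
After op 6 sync(1): ref=27.0000 raw=[25.6000 27.0000]
After op 7 tick(2): ref=29.0000 raw=[27.2000 31.0000]
Wrap final raw readings (mod 60): 27.2000 mod 60 = 27.2000; 31.0000 mod 60 = 31.0000

Answer: 27.2000 31.0000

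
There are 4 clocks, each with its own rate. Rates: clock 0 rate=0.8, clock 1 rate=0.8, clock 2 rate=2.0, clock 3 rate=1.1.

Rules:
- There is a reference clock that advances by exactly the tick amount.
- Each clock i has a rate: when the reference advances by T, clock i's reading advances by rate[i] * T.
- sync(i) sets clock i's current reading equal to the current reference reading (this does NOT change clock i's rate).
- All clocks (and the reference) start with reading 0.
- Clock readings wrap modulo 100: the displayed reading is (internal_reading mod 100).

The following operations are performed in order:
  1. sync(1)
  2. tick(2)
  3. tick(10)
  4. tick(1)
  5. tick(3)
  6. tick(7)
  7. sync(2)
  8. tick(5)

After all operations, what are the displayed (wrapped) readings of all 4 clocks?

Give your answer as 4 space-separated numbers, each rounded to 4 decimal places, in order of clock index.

Answer: 22.4000 22.4000 33.0000 30.8000

Derivation:
After op 1 sync(1): ref=0.0000 raw=[0.0000 0.0000 0.0000 0.0000]
After op 2 tick(2): ref=2.0000 raw=[1.6000 1.6000 4.0000 2.2000]
After op 3 tick(10): ref=12.0000 raw=[9.6000 9.6000 24.0000 13.2000]
After op 4 tick(1): ref=13.0000 raw=[10.4000 10.4000 26.0000 14.3000]
After op 5 tick(3): ref=16.0000 raw=[12.8000 12.8000 32.0000 17.6000]
After op 6 tick(7): ref=23.0000 raw=[18.4000 18.4000 46.0000 25.3000]
After op 7 sync(2): ref=23.0000 raw=[18.4000 18.4000 23.0000 25.3000]
After op 8 tick(5): ref=28.0000 raw=[22.4000 22.4000 33.0000 30.8000]
Wrap final raw readings (mod 100): 22.4000 mod 100 = 22.4000; 22.4000 mod 100 = 22.4000; 33.0000 mod 100 = 33.0000; 30.8000 mod 100 = 30.8000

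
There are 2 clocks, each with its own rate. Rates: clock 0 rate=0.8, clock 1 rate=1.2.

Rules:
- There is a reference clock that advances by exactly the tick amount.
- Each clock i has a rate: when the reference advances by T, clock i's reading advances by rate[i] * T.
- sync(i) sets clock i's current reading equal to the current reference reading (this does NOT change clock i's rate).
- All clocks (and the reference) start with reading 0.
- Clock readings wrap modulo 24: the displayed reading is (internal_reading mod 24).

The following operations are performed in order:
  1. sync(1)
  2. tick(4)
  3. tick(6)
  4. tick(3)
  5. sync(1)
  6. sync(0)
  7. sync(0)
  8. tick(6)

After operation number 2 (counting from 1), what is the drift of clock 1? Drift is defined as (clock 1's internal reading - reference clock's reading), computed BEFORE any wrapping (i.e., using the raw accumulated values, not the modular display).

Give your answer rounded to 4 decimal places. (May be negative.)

After op 1 sync(1): ref=0.0000 raw=[0.0000 0.0000]
After op 2 tick(4): ref=4.0000 raw=[3.2000 4.8000]
Drift of clock 1 after op 2: 4.8000 - 4.0000 = 0.8000

Answer: 0.8000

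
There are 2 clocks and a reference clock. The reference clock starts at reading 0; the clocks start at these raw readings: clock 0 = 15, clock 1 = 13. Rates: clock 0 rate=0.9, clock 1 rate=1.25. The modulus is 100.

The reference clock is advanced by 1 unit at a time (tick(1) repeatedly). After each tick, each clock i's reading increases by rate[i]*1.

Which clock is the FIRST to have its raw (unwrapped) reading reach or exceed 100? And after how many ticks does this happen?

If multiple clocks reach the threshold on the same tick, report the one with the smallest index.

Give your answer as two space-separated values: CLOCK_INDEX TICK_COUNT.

clock 0: start=15, rate=0.9, needs 100-15 = 85; ticks = ceil(85/0.9) = ceil(94.4444) = 95; reading at tick 95 = 15 + 0.9*95 = 100.5000
clock 1: start=13, rate=1.25, needs 100-13 = 87; ticks = ceil(87/1.25) = ceil(69.6000) = 70; reading at tick 70 = 13 + 1.25*70 = 100.5000
Minimum tick count = 70; winners = [1]; smallest index = 1

Answer: 1 70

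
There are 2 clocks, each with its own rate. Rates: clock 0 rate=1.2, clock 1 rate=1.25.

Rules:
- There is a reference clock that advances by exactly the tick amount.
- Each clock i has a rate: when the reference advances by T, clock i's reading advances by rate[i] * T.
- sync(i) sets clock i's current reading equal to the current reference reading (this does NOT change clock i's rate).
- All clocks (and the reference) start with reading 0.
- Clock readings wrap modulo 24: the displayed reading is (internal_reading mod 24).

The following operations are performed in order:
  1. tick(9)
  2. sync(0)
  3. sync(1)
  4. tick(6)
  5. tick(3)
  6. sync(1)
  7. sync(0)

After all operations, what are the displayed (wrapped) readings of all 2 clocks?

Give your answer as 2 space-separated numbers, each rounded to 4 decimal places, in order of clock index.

Answer: 18.0000 18.0000

Derivation:
After op 1 tick(9): ref=9.0000 raw=[10.8000 11.2500]
After op 2 sync(0): ref=9.0000 raw=[9.0000 11.2500]
After op 3 sync(1): ref=9.0000 raw=[9.0000 9.0000]
After op 4 tick(6): ref=15.0000 raw=[16.2000 16.5000]
After op 5 tick(3): ref=18.0000 raw=[19.8000 20.2500]
After op 6 sync(1): ref=18.0000 raw=[19.8000 18.0000]
After op 7 sync(0): ref=18.0000 raw=[18.0000 18.0000]
Wrap final raw readings (mod 24): 18.0000 mod 24 = 18.0000; 18.0000 mod 24 = 18.0000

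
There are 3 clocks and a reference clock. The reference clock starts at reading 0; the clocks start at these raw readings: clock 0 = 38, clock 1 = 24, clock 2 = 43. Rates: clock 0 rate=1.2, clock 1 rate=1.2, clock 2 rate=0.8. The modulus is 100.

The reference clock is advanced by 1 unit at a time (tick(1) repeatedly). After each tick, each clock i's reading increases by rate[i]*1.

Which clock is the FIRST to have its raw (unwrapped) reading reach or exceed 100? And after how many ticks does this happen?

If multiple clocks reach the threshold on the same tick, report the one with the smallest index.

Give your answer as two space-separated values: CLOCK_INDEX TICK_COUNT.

Answer: 0 52

Derivation:
clock 0: start=38, rate=1.2, needs 100-38 = 62; ticks = ceil(62/1.2) = ceil(51.6667) = 52; reading at tick 52 = 38 + 1.2*52 = 100.4000
clock 1: start=24, rate=1.2, needs 100-24 = 76; ticks = ceil(76/1.2) = ceil(63.3333) = 64; reading at tick 64 = 24 + 1.2*64 = 100.8000
clock 2: start=43, rate=0.8, needs 100-43 = 57; ticks = ceil(57/0.8) = ceil(71.2500) = 72; reading at tick 72 = 43 + 0.8*72 = 100.6000
Minimum tick count = 52; winners = [0]; smallest index = 0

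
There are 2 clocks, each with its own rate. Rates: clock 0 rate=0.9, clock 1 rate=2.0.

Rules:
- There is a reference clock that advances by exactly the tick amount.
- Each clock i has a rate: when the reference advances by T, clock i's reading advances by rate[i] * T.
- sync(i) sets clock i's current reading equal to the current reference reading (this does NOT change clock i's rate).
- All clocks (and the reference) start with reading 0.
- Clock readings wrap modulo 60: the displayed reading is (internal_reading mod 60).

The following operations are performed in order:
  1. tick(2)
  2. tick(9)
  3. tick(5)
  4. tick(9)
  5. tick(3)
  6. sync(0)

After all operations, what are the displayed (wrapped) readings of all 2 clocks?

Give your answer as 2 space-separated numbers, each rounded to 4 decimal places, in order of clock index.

Answer: 28.0000 56.0000

Derivation:
After op 1 tick(2): ref=2.0000 raw=[1.8000 4.0000]
After op 2 tick(9): ref=11.0000 raw=[9.9000 22.0000]
After op 3 tick(5): ref=16.0000 raw=[14.4000 32.0000]
After op 4 tick(9): ref=25.0000 raw=[22.5000 50.0000]
After op 5 tick(3): ref=28.0000 raw=[25.2000 56.0000]
After op 6 sync(0): ref=28.0000 raw=[28.0000 56.0000]
Wrap final raw readings (mod 60): 28.0000 mod 60 = 28.0000; 56.0000 mod 60 = 56.0000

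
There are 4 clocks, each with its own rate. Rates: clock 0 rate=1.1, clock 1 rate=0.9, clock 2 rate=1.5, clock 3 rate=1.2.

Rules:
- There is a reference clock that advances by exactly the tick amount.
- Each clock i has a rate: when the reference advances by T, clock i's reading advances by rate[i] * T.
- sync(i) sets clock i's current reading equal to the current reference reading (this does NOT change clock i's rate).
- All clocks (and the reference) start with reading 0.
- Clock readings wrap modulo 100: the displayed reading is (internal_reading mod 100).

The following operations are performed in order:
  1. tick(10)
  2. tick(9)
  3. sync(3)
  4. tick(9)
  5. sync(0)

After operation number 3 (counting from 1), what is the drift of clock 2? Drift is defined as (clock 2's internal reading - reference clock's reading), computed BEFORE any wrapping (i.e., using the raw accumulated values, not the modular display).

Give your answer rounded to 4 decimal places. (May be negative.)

Answer: 9.5000

Derivation:
After op 1 tick(10): ref=10.0000 raw=[11.0000 9.0000 15.0000 12.0000]
After op 2 tick(9): ref=19.0000 raw=[20.9000 17.1000 28.5000 22.8000]
After op 3 sync(3): ref=19.0000 raw=[20.9000 17.1000 28.5000 19.0000]
Drift of clock 2 after op 3: 28.5000 - 19.0000 = 9.5000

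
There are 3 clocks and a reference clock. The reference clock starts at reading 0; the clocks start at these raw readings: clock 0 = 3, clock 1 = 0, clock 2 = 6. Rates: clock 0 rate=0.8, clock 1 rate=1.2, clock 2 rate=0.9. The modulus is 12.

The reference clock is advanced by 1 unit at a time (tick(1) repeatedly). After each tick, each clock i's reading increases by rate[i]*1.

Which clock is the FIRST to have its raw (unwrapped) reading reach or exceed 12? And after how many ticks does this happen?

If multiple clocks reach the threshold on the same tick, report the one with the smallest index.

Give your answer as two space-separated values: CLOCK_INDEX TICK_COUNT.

Answer: 2 7

Derivation:
clock 0: start=3, rate=0.8, needs 12-3 = 9; ticks = ceil(9/0.8) = ceil(11.2500) = 12; reading at tick 12 = 3 + 0.8*12 = 12.6000
clock 1: start=0, rate=1.2, needs 12-0 = 12; ticks = ceil(12/1.2) = ceil(10.0000) = 10; reading at tick 10 = 0 + 1.2*10 = 12.0000
clock 2: start=6, rate=0.9, needs 12-6 = 6; ticks = ceil(6/0.9) = ceil(6.6667) = 7; reading at tick 7 = 6 + 0.9*7 = 12.3000
Minimum tick count = 7; winners = [2]; smallest index = 2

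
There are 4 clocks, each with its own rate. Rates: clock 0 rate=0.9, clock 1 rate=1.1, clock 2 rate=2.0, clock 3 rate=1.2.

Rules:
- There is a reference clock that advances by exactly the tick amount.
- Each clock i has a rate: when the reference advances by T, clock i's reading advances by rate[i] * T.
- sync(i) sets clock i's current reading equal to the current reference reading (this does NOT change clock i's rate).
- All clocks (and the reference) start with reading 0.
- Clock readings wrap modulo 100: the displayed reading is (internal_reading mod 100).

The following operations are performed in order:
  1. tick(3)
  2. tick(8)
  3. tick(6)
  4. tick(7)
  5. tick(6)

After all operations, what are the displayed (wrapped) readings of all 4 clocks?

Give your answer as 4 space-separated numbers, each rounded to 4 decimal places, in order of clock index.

After op 1 tick(3): ref=3.0000 raw=[2.7000 3.3000 6.0000 3.6000]
After op 2 tick(8): ref=11.0000 raw=[9.9000 12.1000 22.0000 13.2000]
After op 3 tick(6): ref=17.0000 raw=[15.3000 18.7000 34.0000 20.4000]
After op 4 tick(7): ref=24.0000 raw=[21.6000 26.4000 48.0000 28.8000]
After op 5 tick(6): ref=30.0000 raw=[27.0000 33.0000 60.0000 36.0000]
Wrap final raw readings (mod 100): 27.0000 mod 100 = 27.0000; 33.0000 mod 100 = 33.0000; 60.0000 mod 100 = 60.0000; 36.0000 mod 100 = 36.0000

Answer: 27.0000 33.0000 60.0000 36.0000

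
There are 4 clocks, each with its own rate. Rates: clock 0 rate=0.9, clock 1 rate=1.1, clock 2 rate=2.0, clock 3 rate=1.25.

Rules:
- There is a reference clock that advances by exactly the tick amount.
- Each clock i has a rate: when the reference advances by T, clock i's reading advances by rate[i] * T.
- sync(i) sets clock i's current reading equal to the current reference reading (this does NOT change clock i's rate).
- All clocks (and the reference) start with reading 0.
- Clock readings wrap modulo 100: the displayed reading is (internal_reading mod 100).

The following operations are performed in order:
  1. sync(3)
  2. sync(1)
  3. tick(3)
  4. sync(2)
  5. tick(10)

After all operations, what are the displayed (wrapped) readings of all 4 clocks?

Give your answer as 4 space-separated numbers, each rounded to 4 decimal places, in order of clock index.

Answer: 11.7000 14.3000 23.0000 16.2500

Derivation:
After op 1 sync(3): ref=0.0000 raw=[0.0000 0.0000 0.0000 0.0000]
After op 2 sync(1): ref=0.0000 raw=[0.0000 0.0000 0.0000 0.0000]
After op 3 tick(3): ref=3.0000 raw=[2.7000 3.3000 6.0000 3.7500]
After op 4 sync(2): ref=3.0000 raw=[2.7000 3.3000 3.0000 3.7500]
After op 5 tick(10): ref=13.0000 raw=[11.7000 14.3000 23.0000 16.2500]
Wrap final raw readings (mod 100): 11.7000 mod 100 = 11.7000; 14.3000 mod 100 = 14.3000; 23.0000 mod 100 = 23.0000; 16.2500 mod 100 = 16.2500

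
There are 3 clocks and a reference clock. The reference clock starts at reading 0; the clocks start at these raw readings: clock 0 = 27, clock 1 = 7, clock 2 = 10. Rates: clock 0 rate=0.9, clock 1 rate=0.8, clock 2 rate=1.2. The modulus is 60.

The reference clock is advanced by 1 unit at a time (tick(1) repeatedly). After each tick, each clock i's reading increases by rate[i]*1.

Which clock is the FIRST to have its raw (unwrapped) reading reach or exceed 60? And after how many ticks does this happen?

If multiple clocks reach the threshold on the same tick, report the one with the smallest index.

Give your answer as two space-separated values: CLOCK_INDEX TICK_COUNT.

Answer: 0 37

Derivation:
clock 0: start=27, rate=0.9, needs 60-27 = 33; ticks = ceil(33/0.9) = ceil(36.6667) = 37; reading at tick 37 = 27 + 0.9*37 = 60.3000
clock 1: start=7, rate=0.8, needs 60-7 = 53; ticks = ceil(53/0.8) = ceil(66.2500) = 67; reading at tick 67 = 7 + 0.8*67 = 60.6000
clock 2: start=10, rate=1.2, needs 60-10 = 50; ticks = ceil(50/1.2) = ceil(41.6667) = 42; reading at tick 42 = 10 + 1.2*42 = 60.4000
Minimum tick count = 37; winners = [0]; smallest index = 0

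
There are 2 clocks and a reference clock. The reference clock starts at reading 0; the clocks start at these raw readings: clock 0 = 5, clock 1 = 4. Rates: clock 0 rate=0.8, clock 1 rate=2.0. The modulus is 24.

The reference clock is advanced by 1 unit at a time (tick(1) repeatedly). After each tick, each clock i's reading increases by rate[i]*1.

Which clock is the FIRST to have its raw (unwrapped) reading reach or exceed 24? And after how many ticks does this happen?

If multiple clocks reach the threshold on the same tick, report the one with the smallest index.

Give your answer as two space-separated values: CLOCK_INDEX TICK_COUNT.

Answer: 1 10

Derivation:
clock 0: start=5, rate=0.8, needs 24-5 = 19; ticks = ceil(19/0.8) = ceil(23.7500) = 24; reading at tick 24 = 5 + 0.8*24 = 24.2000
clock 1: start=4, rate=2.0, needs 24-4 = 20; ticks = ceil(20/2.0) = ceil(10.0000) = 10; reading at tick 10 = 4 + 2.0*10 = 24.0000
Minimum tick count = 10; winners = [1]; smallest index = 1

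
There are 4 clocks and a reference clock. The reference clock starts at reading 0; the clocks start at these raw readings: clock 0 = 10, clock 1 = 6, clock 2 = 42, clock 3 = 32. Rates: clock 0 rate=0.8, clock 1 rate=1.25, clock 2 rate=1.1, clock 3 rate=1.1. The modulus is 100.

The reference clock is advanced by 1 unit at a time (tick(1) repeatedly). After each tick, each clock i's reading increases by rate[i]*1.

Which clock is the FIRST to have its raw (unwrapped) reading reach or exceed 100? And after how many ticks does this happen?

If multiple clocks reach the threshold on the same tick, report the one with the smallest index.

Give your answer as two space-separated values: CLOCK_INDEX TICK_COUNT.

Answer: 2 53

Derivation:
clock 0: start=10, rate=0.8, needs 100-10 = 90; ticks = ceil(90/0.8) = ceil(112.5000) = 113; reading at tick 113 = 10 + 0.8*113 = 100.4000
clock 1: start=6, rate=1.25, needs 100-6 = 94; ticks = ceil(94/1.25) = ceil(75.2000) = 76; reading at tick 76 = 6 + 1.25*76 = 101.0000
clock 2: start=42, rate=1.1, needs 100-42 = 58; ticks = ceil(58/1.1) = ceil(52.7273) = 53; reading at tick 53 = 42 + 1.1*53 = 100.3000
clock 3: start=32, rate=1.1, needs 100-32 = 68; ticks = ceil(68/1.1) = ceil(61.8182) = 62; reading at tick 62 = 32 + 1.1*62 = 100.2000
Minimum tick count = 53; winners = [2]; smallest index = 2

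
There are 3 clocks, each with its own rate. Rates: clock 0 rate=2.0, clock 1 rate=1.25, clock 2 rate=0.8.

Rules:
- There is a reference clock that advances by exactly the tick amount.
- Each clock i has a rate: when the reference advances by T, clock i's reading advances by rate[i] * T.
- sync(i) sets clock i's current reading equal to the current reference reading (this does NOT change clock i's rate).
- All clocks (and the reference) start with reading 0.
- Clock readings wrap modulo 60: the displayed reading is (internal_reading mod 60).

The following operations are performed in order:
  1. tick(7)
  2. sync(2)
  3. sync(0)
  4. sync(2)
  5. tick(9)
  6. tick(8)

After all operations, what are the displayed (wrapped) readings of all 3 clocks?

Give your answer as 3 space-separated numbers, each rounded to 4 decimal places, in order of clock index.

After op 1 tick(7): ref=7.0000 raw=[14.0000 8.7500 5.6000]
After op 2 sync(2): ref=7.0000 raw=[14.0000 8.7500 7.0000]
After op 3 sync(0): ref=7.0000 raw=[7.0000 8.7500 7.0000]
After op 4 sync(2): ref=7.0000 raw=[7.0000 8.7500 7.0000]
After op 5 tick(9): ref=16.0000 raw=[25.0000 20.0000 14.2000]
After op 6 tick(8): ref=24.0000 raw=[41.0000 30.0000 20.6000]
Wrap final raw readings (mod 60): 41.0000 mod 60 = 41.0000; 30.0000 mod 60 = 30.0000; 20.6000 mod 60 = 20.6000

Answer: 41.0000 30.0000 20.6000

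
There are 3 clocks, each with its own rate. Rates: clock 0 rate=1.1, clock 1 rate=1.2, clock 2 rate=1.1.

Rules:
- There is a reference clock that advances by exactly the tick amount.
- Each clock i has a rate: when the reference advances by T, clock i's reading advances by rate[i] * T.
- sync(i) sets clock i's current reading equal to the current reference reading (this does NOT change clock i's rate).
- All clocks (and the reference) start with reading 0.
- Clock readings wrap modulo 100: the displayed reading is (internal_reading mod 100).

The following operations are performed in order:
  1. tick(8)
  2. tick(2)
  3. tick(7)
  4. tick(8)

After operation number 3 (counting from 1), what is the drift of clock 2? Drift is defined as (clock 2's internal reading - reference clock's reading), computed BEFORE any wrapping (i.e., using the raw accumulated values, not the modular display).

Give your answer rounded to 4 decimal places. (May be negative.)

Answer: 1.7000

Derivation:
After op 1 tick(8): ref=8.0000 raw=[8.8000 9.6000 8.8000]
After op 2 tick(2): ref=10.0000 raw=[11.0000 12.0000 11.0000]
After op 3 tick(7): ref=17.0000 raw=[18.7000 20.4000 18.7000]
Drift of clock 2 after op 3: 18.7000 - 17.0000 = 1.7000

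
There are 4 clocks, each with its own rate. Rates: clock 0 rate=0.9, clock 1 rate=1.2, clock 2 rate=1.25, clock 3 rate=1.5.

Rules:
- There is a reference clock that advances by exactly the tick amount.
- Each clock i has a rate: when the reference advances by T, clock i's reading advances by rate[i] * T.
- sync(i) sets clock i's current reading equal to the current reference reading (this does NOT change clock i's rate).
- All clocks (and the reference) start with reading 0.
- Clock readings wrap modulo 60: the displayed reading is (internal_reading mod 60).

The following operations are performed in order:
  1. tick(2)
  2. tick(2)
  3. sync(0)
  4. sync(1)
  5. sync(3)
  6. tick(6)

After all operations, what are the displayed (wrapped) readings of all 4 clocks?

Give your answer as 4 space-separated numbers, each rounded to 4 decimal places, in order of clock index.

After op 1 tick(2): ref=2.0000 raw=[1.8000 2.4000 2.5000 3.0000]
After op 2 tick(2): ref=4.0000 raw=[3.6000 4.8000 5.0000 6.0000]
After op 3 sync(0): ref=4.0000 raw=[4.0000 4.8000 5.0000 6.0000]
After op 4 sync(1): ref=4.0000 raw=[4.0000 4.0000 5.0000 6.0000]
After op 5 sync(3): ref=4.0000 raw=[4.0000 4.0000 5.0000 4.0000]
After op 6 tick(6): ref=10.0000 raw=[9.4000 11.2000 12.5000 13.0000]
Wrap final raw readings (mod 60): 9.4000 mod 60 = 9.4000; 11.2000 mod 60 = 11.2000; 12.5000 mod 60 = 12.5000; 13.0000 mod 60 = 13.0000

Answer: 9.4000 11.2000 12.5000 13.0000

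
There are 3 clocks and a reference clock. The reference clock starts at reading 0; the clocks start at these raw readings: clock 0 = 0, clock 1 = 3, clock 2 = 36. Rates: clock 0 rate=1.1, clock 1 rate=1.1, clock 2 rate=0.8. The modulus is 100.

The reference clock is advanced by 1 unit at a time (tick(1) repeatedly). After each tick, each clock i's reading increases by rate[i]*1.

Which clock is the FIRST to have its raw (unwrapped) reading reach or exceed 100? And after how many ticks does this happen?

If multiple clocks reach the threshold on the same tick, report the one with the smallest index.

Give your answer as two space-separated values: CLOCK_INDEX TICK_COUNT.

Answer: 2 80

Derivation:
clock 0: start=0, rate=1.1, needs 100-0 = 100; ticks = ceil(100/1.1) = ceil(90.9091) = 91; reading at tick 91 = 0 + 1.1*91 = 100.1000
clock 1: start=3, rate=1.1, needs 100-3 = 97; ticks = ceil(97/1.1) = ceil(88.1818) = 89; reading at tick 89 = 3 + 1.1*89 = 100.9000
clock 2: start=36, rate=0.8, needs 100-36 = 64; ticks = ceil(64/0.8) = ceil(80.0000) = 80; reading at tick 80 = 36 + 0.8*80 = 100.0000
Minimum tick count = 80; winners = [2]; smallest index = 2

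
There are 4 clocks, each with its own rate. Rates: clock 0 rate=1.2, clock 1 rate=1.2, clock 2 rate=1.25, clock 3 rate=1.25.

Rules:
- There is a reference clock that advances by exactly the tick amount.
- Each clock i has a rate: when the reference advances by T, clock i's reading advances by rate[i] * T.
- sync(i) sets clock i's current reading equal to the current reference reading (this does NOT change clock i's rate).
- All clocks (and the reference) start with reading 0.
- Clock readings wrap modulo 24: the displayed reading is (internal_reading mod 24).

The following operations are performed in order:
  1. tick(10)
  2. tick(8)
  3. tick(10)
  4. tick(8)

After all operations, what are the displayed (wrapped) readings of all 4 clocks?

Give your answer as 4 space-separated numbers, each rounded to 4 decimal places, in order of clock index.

After op 1 tick(10): ref=10.0000 raw=[12.0000 12.0000 12.5000 12.5000]
After op 2 tick(8): ref=18.0000 raw=[21.6000 21.6000 22.5000 22.5000]
After op 3 tick(10): ref=28.0000 raw=[33.6000 33.6000 35.0000 35.0000]
After op 4 tick(8): ref=36.0000 raw=[43.2000 43.2000 45.0000 45.0000]
Wrap final raw readings (mod 24): 43.2000 mod 24 = 19.2000; 43.2000 mod 24 = 19.2000; 45.0000 mod 24 = 21.0000; 45.0000 mod 24 = 21.0000

Answer: 19.2000 19.2000 21.0000 21.0000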